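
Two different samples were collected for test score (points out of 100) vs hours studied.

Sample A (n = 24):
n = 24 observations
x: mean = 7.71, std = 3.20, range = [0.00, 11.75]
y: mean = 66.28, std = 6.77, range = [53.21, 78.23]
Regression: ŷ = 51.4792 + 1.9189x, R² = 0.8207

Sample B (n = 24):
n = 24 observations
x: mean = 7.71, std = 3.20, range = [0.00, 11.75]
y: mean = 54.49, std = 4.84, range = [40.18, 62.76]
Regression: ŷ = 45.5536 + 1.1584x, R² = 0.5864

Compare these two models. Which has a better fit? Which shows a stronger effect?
Model A has the better fit (R² = 0.8207 vs 0.5864). Model A shows the stronger effect (|β₁| = 1.9189 vs 1.1584).

Model Comparison:

Goodness of fit (R²):
- Model A: R² = 0.8207 → 82.07% of variance in test score explained
- Model B: R² = 0.5864 → 58.64% of variance in test score explained
- 0.8207 > 0.5864 → Model A has the better fit

Effect size (slope magnitude):
- Model A: β₁ = 1.9189 → predicted test score rises 1.9189 points per additional hour of study time
- Model B: β₁ = 1.1584 → predicted test score rises 1.1584 points per additional hour of study time
- |1.9189| > |1.1584| → Model A shows the stronger marginal effect

Notes:
- R² measures how tightly points cluster around the line; β₁ measures how steep the line is — they answer different questions.
- A steeper slope doesn't make a better model if the scatter around the line is large.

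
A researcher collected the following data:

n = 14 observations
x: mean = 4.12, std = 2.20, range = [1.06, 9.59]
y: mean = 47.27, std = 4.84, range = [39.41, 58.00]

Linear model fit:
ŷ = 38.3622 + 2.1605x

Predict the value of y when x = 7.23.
ŷ = 53.9826

Plug x = 7.23 into the fitted line:

ŷ = 38.3622 + 2.1605 × 7.23
ŷ = 38.3622 + 15.6204
ŷ = 53.9826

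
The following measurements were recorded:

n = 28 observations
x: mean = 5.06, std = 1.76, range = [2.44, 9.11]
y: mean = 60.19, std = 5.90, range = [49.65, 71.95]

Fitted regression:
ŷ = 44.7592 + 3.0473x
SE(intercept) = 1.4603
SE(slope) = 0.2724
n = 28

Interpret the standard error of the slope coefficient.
SE(β̂₁) = 0.2724 is the estimated standard deviation of the slope estimate across repeated samples; relative to β̂₁ = 3.0473 that is 8.9%, a precise estimate.

SE(β̂₁) = s / √Sxx, where s is the residual standard deviation and Sxx = Σ(x − x̄)². It is the yardstick for how far β̂₁ = 3.0473 could plausibly be from the true slope.

Relative precision:
- SE / |β̂₁| = 0.2724 / 3.0473 = 8.9%
- Rule of thumb (under 20%: precise; 20% to under 50%: moderately precise; 50% or more: imprecise) → precise

Link to the t-test: t = β̂₁ / SE(β̂₁) = 3.0473 / 0.2724 = 11.1869, the statistic for H₀: β₁ = 0.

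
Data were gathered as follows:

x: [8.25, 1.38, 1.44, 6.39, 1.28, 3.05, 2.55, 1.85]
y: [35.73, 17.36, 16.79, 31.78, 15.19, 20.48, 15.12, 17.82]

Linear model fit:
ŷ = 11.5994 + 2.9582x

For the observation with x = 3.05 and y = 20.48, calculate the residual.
Residual = -0.1419

The residual is the difference between the actual value and the predicted value:

Residual = y - ŷ

Step 1: Calculate predicted value
ŷ = 11.5994 + 2.9582 × 3.05
ŷ = 20.6219

Step 2: Calculate residual
Residual = 20.48 - 20.6219
Residual = -0.1419

Sign check: y < ŷ, so the point is below the line and the fit overestimates here.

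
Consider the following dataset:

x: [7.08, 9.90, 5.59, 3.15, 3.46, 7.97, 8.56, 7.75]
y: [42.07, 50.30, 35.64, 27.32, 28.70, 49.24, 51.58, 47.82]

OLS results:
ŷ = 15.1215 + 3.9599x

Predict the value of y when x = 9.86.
ŷ = 54.1661

To predict y for x = 9.86, substitute into the regression equation:

ŷ = 15.1215 + 3.9599 × 9.86
ŷ = 15.1215 + 39.0446
ŷ = 54.1661

This is the fitted mean response at that x — an individual observation would come with a wider prediction interval.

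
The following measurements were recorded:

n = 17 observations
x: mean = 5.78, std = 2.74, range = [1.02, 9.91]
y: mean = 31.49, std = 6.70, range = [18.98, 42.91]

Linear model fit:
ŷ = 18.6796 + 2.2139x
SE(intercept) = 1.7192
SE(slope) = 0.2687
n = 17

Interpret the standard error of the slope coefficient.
SE(β̂₁) = 0.2687 is the estimated standard deviation of the slope estimate across repeated samples; relative to β̂₁ = 2.2139 that is 12.1%, a precise estimate.

SE(β̂₁) = s / √Sxx, where s is the residual standard deviation and Sxx = Σ(x − x̄)². It is the yardstick for how far β̂₁ = 2.2139 could plausibly be from the true slope.

Relative precision:
- SE / |β̂₁| = 0.2687 / 2.2139 = 12.1%
- Rule of thumb (under 20%: precise; 20% to under 50%: moderately precise; 50% or more: imprecise) → precise

Link to interval estimation: a confidence interval for β₁ is β̂₁ ± t* × 0.2687, so SE sets the half-width per unit of t*.

What drives SE(β̂₁): larger n (here n = 17) → smaller SE; more residual scatter → larger SE; wider spread of x values → smaller SE.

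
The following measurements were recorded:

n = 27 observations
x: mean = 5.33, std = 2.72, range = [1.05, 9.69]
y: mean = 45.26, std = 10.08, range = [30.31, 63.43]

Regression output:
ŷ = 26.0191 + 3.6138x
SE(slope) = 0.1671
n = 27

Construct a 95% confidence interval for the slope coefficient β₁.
The 95% CI for β₁ is (3.2697, 3.9579)

Confidence interval for the slope:

The 95% CI for β₁ is: β̂₁ ± t*(α/2, n-2) × SE(β̂₁)

Step 1: Find critical t-value
- Confidence level = 0.95
- Degrees of freedom = n - 2 = 27 - 2 = 25
- t*(α/2, 25) = 2.0595

Step 2: Calculate margin of error
Margin = 2.0595 × 0.1671 = 0.3441

Step 3: Construct interval
CI = 3.6138 ± 0.3441
CI = (3.2697, 3.9579)

Interpretation: intervals built this way capture the true β₁ in 95% of repeated samples; here the plausible range for the per-unit effect of x on y is 3.2697 to 3.9579.
Both endpoints are positive, so the data support a genuinely positive slope at this confidence level.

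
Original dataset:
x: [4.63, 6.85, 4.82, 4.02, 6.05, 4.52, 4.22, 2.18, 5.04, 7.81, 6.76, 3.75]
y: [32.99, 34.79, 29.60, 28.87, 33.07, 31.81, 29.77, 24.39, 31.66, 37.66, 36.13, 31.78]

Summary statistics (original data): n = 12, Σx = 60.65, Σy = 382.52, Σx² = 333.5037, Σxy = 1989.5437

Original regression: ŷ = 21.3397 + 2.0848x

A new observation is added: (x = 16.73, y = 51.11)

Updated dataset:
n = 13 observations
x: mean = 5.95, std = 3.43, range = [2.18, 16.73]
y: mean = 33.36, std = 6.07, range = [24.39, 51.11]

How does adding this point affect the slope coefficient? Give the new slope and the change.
The slope changes from 2.0848 to 1.7245 (change of -0.3603, or -17.3%).

x = 16.73 lies well outside the original x-range [2.18, 7.81] (x̄ ≈ 5.05), so this observation has high leverage and can move the slope substantially.

Step 1: Update the sums with the new point (n goes from 12 to 13)
Σx  = 60.65 + 16.73 = 77.38
Σy  = 382.52 + 51.11 = 433.63
Σx² = 333.5037 + 16.73² = 333.5037 + 279.8929 = 613.3966
Σxy = 1989.5437 + 16.73×51.11 = 1989.5437 + 855.0703 = 2844.6140

Step 2: Recompute the slope with b₁ = (nΣxy − ΣxΣy) / (nΣx² − (Σx)²)
Numerator   = 13×2844.6140 − 77.38×433.63 = 36979.9820 − 33554.2894 = 3425.6926
Denominator = 13×613.3966 − 77.38² = 7974.1558 − 5987.6644 = 1986.4914
b₁(new) = 3425.6926 / 1986.4914 = 1.7245

(Same formula on the original sums: (12×1989.5437 − 60.65×382.52) / (12×333.5037 − 60.65²) = 674.6864 / 323.6219 = 2.0848, matching the given fit.)

Step 3: Change in slope
Δβ₁ = 1.7245 − 2.0848 = -0.3603
Relative change = -0.3603 / 2.0848 × 100% = -17.3%
→ the slope decreases when the point is added.

A high-leverage point only changes the slope if it is off the original line; here y = 51.11 is below the original trend, so the slope decreases.
In practice: investigate whether it comes from the same population as the rest of the sample.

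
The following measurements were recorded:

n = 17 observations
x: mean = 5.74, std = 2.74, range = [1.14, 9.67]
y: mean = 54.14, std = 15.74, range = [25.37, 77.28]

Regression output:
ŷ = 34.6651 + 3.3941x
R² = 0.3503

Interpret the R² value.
R² = 0.3503 means 35.03% of the variation in y is explained by the linear relationship with x. This indicates a moderate fit.

The coefficient of determination R² is the fraction of the total variation in y that the fitted line accounts for.

Here R² = 0.3503:
- Explained: 35.03% of the variation in y
- Unexplained (residual): 100% − 35.03% = 64.97%
- Rule of thumb (below 0.3 weak; 0.3 to below 0.7 moderate; 0.7 and above strong) → moderate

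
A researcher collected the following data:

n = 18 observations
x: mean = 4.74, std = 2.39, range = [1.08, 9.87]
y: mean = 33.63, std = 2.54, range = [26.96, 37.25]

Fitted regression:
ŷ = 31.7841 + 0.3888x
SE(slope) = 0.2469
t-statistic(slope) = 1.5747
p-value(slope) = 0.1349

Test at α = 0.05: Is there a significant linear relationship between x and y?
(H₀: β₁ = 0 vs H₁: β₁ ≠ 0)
Since p-value = 0.1349 ≥ α = 0.05, fail to reject H₀ — the slope is not significantly different from 0.

Hypothesis test for the slope coefficient:

H₀: β₁ = 0 (no linear relationship)
H₁: β₁ ≠ 0 (linear relationship exists)

Test statistic: t = β̂₁ / SE(β̂₁) = 0.3888 / 0.2469 = 1.5747

With df = 16, the two-sided p-value for |t| = 1.5747 is 0.1349.

Decision rule: reject H₀ if p-value < α.
p-value = 0.1349 ≥ α = 0.05 → fail to reject H₀.

At α = 0.05 the data do not provide convincing evidence of a nonzero slope.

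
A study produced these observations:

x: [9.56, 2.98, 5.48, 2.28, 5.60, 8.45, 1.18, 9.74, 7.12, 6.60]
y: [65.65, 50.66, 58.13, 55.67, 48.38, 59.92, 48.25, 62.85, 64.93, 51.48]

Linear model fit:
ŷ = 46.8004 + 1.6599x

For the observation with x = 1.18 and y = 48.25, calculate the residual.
Residual = -0.5091

The residual is the difference between the actual value and the predicted value:

Residual = y - ŷ

Step 1: Calculate predicted value
ŷ = 46.8004 + 1.6599 × 1.18
ŷ = 48.7591

Step 2: Calculate residual
Residual = 48.25 - 48.7591
Residual = -0.5091

Interpretation: the model overestimates the actual value by 0.5091 at this point (negative residual → observation lies below the fitted line).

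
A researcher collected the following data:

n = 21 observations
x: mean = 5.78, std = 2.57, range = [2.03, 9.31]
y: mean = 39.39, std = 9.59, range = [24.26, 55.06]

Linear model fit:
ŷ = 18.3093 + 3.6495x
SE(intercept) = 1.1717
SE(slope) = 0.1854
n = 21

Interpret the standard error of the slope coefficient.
SE(β̂₁) = 0.1854 is the estimated standard deviation of the slope estimate across repeated samples; relative to β̂₁ = 3.6495 that is 5.1%, a precise estimate.

SE(β̂₁) = s / √Sxx, where s is the residual standard deviation and Sxx = Σ(x − x̄)². It is the yardstick for how far β̂₁ = 3.6495 could plausibly be from the true slope.

Relative precision:
- SE / |β̂₁| = 0.1854 / 3.6495 = 5.1%
- Rule of thumb (under 20%: precise; 20% to under 50%: moderately precise; 50% or more: imprecise) → precise

Link to interval estimation: a confidence interval for β₁ is β̂₁ ± t* × 0.1854, so SE sets the half-width per unit of t*.

What drives SE(β̂₁): wider spread of x values → smaller SE.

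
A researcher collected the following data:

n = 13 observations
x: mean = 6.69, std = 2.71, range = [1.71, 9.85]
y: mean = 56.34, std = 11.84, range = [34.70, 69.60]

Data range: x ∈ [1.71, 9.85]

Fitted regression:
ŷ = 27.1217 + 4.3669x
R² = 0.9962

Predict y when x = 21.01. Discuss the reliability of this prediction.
ŷ = 118.8703, but this is extrapolation (above the data range [1.71, 9.85]) and may be unreliable.

Prediction calculation:
ŷ = 27.1217 + 4.3669 × 21.01
ŷ = 118.8703

Reliability:
- Data range: x ∈ [1.71, 9.85]
- Prediction point: x = 21.01 is 11.16 units above the observed range → this is EXTRAPOLATION, not interpolation

Why that matters here:
- The linear relationship may not hold outside the observed range
- Real relationships often flatten, saturate, or turn nonlinear at extremes
- There are no observations near this x to validate the fitted line there

Report the number if required, but flag clearly that it is an extrapolation.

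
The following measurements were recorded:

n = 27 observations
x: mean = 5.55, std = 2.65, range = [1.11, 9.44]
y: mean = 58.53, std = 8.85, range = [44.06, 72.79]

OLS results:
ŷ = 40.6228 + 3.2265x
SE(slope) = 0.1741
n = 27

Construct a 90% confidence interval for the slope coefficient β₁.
The 90% CI for β₁ is (2.9291, 3.5239)

Confidence interval for the slope:

The 90% CI for β₁ is: β̂₁ ± t*(α/2, n-2) × SE(β̂₁)

Step 1: Find critical t-value
- Confidence level = 0.9
- Degrees of freedom = n - 2 = 27 - 2 = 25
- t*(α/2, 25) = 1.7081

Step 2: Calculate margin of error
Margin = 1.7081 × 0.1741 = 0.2974

Step 3: Construct interval
CI = 3.2265 ± 0.2974
CI = (2.9291, 3.5239)

Interpretation: each one-unit increase in x is associated with a change in mean y of between 2.9291 and 3.5239, with 90% confidence.
Both endpoints are positive, so the data support a genuinely positive slope at this confidence level.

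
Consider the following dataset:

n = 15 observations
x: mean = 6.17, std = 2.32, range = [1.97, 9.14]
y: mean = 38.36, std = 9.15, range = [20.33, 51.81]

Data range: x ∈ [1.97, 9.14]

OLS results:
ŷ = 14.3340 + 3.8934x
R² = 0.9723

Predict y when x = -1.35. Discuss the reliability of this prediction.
ŷ = 9.0779, but this is extrapolation (below the data range [1.97, 9.14]) and may be unreliable.

Prediction calculation:
ŷ = 14.3340 + 3.8934 × (-1.35)
ŷ = 9.0779

Reliability:
- Data range: x ∈ [1.97, 9.14]
- Prediction point: x = -1.35 is 3.32 units below the observed range → this is EXTRAPOLATION, not interpolation

Why that matters here:
- Real relationships often flatten, saturate, or turn nonlinear at extremes
- The standard error of prediction grows with (x − x̄)², and x = -1.35 is far from x̄ = 6.17

The R² = 0.9723 only validates the fit within [1.97, 9.14]; treat ŷ = 9.0779 with caution.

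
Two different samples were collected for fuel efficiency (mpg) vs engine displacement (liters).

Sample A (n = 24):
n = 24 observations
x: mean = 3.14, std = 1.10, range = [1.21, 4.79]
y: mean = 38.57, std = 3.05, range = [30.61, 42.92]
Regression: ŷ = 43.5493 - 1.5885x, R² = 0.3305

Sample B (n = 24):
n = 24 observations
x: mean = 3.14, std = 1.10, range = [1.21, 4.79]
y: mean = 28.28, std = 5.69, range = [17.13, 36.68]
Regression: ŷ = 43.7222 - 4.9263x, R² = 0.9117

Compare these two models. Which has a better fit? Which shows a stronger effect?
Model B has the better fit (R² = 0.9117 vs 0.3305). Model B shows the stronger effect (|β₁| = 4.9263 vs 1.5885).

Model Comparison:

Which explains more variance? (R²)
- Model A: R² = 0.3305 → 33.05% of variance in fuel efficiency explained
- Model B: R² = 0.9117 → 91.17% of variance in fuel efficiency explained
- 0.9117 > 0.3305 → Model B has the better fit

Effect size (slope magnitude):
- Model A: β₁ = -1.5885 → predicted fuel efficiency falls 1.5885 mpg per additional liter of engine displacement
- Model B: β₁ = -4.9263 → predicted fuel efficiency falls 4.9263 mpg per additional liter of engine displacement
- |-1.5885| < |-4.9263| → Model B shows the stronger marginal effect

Note: R² measures how tightly points cluster around the line; β₁ measures how steep the line is — they answer different questions.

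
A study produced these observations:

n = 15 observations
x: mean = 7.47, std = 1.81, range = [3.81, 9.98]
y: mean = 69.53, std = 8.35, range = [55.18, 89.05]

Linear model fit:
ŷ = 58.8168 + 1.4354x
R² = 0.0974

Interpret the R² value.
The model explains 9.74% of the variance in y (R² = 0.0974), leaving 90.26% unexplained; the fit is weak.

R² = 1 − SS_res/SS_tot compares the residual scatter to the total scatter of y about its mean.

Here R² = 0.0974:
- Explained: 9.74% of the variation in y
- Unexplained (residual): 100% − 9.74% = 90.26%
- Rule of thumb (below 0.3 weak; 0.3 to below 0.7 moderate; 0.7 and above strong) → weak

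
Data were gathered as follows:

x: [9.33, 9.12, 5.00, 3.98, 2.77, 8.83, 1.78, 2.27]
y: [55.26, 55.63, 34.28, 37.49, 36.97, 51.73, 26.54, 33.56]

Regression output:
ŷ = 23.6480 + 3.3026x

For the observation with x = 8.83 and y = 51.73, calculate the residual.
Residual = -1.0800

The residual is the difference between the actual value and the predicted value:

Residual = y - ŷ

Step 1: Calculate predicted value
ŷ = 23.6480 + 3.3026 × 8.83
ŷ = 52.8100

Step 2: Calculate residual
Residual = 51.73 - 52.8100
Residual = -1.0800

Sign check: y < ŷ, so the point is below the line and the fit overestimates here.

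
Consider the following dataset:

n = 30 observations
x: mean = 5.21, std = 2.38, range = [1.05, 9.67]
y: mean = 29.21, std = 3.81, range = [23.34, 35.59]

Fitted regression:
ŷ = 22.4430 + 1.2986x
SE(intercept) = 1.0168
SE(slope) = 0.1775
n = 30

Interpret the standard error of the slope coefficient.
SE(slope) = 0.1775 measures the uncertainty in the estimated slope. The coefficient is estimated precisely (SE/|β̂₁| = 13.7%).

What SE measures:
- The standard error quantifies the sampling variability of the coefficient estimate
- It is the estimated standard deviation of β̂₁ across hypothetical repeated samples of the same size
- Smaller SE → more precise estimate

Relative precision:
- SE / |β̂₁| = 0.1775 / 1.2986 = 13.7%
- Rule of thumb (under 20%: precise; 20% to under 50%: moderately precise; 50% or more: imprecise) → precise

Rough 95% range (±2 SE): 1.2986 ± 0.3550 → (0.9436, 1.6536).

What drives SE(β̂₁): wider spread of x values → smaller SE; larger n (here n = 30) → smaller SE; more residual scatter → larger SE.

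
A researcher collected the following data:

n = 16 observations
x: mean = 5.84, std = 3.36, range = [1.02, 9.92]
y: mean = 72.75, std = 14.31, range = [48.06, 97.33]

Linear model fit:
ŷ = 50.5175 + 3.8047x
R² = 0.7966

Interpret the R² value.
The model explains 79.66% of the variance in y (R² = 0.7966), leaving 20.34% unexplained; the fit is strong.

R² = 1 − SS_res/SS_tot compares the residual scatter to the total scatter of y about its mean.

Here R² = 0.7966:
- Explained: 79.66% of the variation in y
- Unexplained (residual): 100% − 79.66% = 20.34%
- Rule of thumb (below 0.3 weak; 0.3 to below 0.7 moderate; 0.7 and above strong) → strong

Note: R² says nothing about causation, and a high R² does not by itself mean the linear form is appropriate — check the residuals.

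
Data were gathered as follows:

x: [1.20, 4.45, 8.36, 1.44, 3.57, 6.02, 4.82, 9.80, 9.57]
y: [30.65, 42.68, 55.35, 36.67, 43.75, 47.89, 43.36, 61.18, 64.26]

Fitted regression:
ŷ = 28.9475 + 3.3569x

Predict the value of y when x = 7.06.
ŷ = 52.6472

To predict y for x = 7.06, substitute into the regression equation:

ŷ = 28.9475 + 3.3569 × 7.06
ŷ = 28.9475 + 23.6997
ŷ = 52.6472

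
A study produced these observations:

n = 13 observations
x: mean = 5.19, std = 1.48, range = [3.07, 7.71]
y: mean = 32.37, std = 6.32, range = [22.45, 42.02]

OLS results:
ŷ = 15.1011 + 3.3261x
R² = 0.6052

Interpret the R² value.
R² = 0.6052 means 60.52% of the variation in y is explained by the linear relationship with x. This indicates a moderate fit.

The coefficient of determination R² is the fraction of the total variation in y that the fitted line accounts for.

Here R² = 0.6052:
- Explained: 60.52% of the variation in y
- Unexplained (residual): 100% − 60.52% = 39.48%
- Rule of thumb (below 0.3 weak; 0.3 to below 0.7 moderate; 0.7 and above strong) → moderate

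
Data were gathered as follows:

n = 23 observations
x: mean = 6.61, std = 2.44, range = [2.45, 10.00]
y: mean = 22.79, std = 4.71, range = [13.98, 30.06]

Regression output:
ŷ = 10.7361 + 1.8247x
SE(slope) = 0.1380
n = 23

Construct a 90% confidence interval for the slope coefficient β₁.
The 90% CI for β₁ is (1.5872, 2.0622)

Confidence interval for the slope:

The 90% CI for β₁ is: β̂₁ ± t*(α/2, n-2) × SE(β̂₁)

Step 1: Find critical t-value
- Confidence level = 0.9
- Degrees of freedom = n - 2 = 23 - 2 = 21
- t*(α/2, 21) = 1.7207

Step 2: Calculate margin of error
Margin = 1.7207 × 0.1380 = 0.2375

Step 3: Construct interval
CI = 1.8247 ± 0.2375
CI = (1.5872, 2.0622)

Interpretation: We are 90% confident that the true slope β₁ lies between 1.5872 and 2.0622.
Since 0 is outside the interval, a two-sided test at α = 0.10 would reject H₀: β₁ = 0.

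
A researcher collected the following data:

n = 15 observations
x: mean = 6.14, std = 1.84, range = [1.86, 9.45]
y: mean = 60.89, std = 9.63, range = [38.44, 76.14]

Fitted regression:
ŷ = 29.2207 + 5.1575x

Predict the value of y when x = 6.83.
ŷ = 64.4464

To predict y for x = 6.83, substitute into the regression equation:

ŷ = 29.2207 + 5.1575 × 6.83
ŷ = 29.2207 + 35.2257
ŷ = 64.4464

This is the fitted mean response at that x — an individual observation would come with a wider prediction interval.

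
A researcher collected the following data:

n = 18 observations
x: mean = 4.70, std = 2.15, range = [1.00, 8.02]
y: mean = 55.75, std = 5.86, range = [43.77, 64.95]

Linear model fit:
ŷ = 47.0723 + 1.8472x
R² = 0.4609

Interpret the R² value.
The model explains 46.09% of the variance in y (R² = 0.4609), leaving 53.91% unexplained; the fit is moderate.

R² (coefficient of determination) measures the proportion of variance in y explained by the regression model.

Here R² = 0.4609:
- Explained: 46.09% of the variation in y
- Unexplained (residual): 100% − 46.09% = 53.91%
- Rule of thumb (below 0.3 weak; 0.3 to below 0.7 moderate; 0.7 and above strong) → moderate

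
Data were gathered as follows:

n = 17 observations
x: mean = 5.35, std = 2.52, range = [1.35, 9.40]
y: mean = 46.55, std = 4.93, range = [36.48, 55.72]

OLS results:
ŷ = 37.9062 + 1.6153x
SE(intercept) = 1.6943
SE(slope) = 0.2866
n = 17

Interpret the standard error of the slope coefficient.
SE(β̂₁) = 0.2866 is the estimated standard deviation of the slope estimate across repeated samples; relative to β̂₁ = 1.6153 that is 17.7%, a precise estimate.

SE(β̂₁) = 0.2866 says: if we drew many samples of n = 17 from the same population and refit each time, the fitted slopes would scatter with a standard deviation of roughly 0.2866 around the true β₁.

Relative precision:
- SE / |β̂₁| = 0.2866 / 1.6153 = 17.7%
- Rule of thumb (under 20%: precise; 20% to under 50%: moderately precise; 50% or more: imprecise) → precise

Link to the t-test: t = β̂₁ / SE(β̂₁) = 1.6153 / 0.2866 = 5.6361, the statistic for H₀: β₁ = 0.

What drives SE(β̂₁): more residual scatter → larger SE.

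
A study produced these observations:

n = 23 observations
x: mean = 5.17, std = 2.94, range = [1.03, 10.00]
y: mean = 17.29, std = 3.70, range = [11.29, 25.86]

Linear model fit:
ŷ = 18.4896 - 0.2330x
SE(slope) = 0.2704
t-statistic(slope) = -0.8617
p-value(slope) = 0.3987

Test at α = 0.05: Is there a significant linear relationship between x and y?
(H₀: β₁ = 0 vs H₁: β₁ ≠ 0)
Fail to reject H₀: p-value = 0.3987 ≥ α = 0.05. The linear relationship is not significant at the 5% level.

Hypothesis test for the slope coefficient:

H₀: β₁ = 0 (no linear relationship)
H₁: β₁ ≠ 0 (linear relationship exists)

Test statistic: t = β̂₁ / SE(β̂₁) = -0.2330 / 0.2704 = -0.8617

p = 0.3987: how often a slope estimate this far from 0 (in SE units) would arise by chance if β₁ were truly 0.

Decision rule: reject H₀ if p-value < α.
p-value = 0.3987 ≥ α = 0.05 → fail to reject H₀.

Conclusion: the linear association between x and y is not significant at the 5% level.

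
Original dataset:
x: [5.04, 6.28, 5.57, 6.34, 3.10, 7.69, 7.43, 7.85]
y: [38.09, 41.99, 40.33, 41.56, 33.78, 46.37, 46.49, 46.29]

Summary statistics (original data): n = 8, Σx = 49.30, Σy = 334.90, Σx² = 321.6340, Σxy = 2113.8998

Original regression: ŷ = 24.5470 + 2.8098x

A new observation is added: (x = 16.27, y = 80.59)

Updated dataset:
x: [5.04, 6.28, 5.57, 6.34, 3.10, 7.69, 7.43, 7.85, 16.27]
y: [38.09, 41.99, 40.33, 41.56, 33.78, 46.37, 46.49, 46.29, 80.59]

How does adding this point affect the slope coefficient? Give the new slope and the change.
The slope changes from 2.8098 to 3.6639 (change of +0.8541, or +30.4%).

x = 16.27 lies well outside the original x-range [3.10, 7.85] (x̄ ≈ 6.16), so this observation has high leverage and can move the slope substantially.

Step 1: Update the sums with the new point (n goes from 8 to 9)
Σx  = 49.30 + 16.27 = 65.57
Σy  = 334.90 + 80.59 = 415.49
Σx² = 321.6340 + 16.27² = 321.6340 + 264.7129 = 586.3469
Σxy = 2113.8998 + 16.27×80.59 = 2113.8998 + 1311.1993 = 3425.0991

Step 2: Recompute the slope with b₁ = (nΣxy − ΣxΣy) / (nΣx² − (Σx)²)
Numerator   = 9×3425.0991 − 65.57×415.49 = 30825.8919 − 27243.6793 = 3582.2126
Denominator = 9×586.3469 − 65.57² = 5277.1221 − 4299.4249 = 977.6972
b₁(new) = 3582.2126 / 977.6972 = 3.6639

(Same formula on the original sums: (8×2113.8998 − 49.30×334.90) / (8×321.6340 − 49.30²) = 400.6284 / 142.5820 = 2.8098, matching the given fit.)

Step 3: Change in slope
Δβ₁ = 3.6639 − 2.8098 = +0.8541
Relative change = +0.8541 / 2.8098 × 100% = +30.4%
→ the slope increases when the point is added.

Because the point sits above the extension of the original line at a high-leverage x, it tilts the fit up.
In practice: investigate whether it comes from the same population as the rest of the sample; examine leverage (hᵢ) and Cook's distance rather than deleting it automatically.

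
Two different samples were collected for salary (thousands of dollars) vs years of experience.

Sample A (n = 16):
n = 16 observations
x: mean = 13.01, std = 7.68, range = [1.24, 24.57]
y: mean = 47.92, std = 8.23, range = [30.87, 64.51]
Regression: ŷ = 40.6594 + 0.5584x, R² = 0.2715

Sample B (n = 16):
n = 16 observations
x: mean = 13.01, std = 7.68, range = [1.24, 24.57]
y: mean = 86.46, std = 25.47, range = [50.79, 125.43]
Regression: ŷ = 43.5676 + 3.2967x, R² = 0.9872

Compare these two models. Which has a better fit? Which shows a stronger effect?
Model B has the better fit (R² = 0.9872 vs 0.2715). Model B shows the stronger effect (|β₁| = 3.2967 vs 0.5584).

Model Comparison:

Which explains more variance? (R²)
- Model A: R² = 0.2715 → 27.15% of variance in salary explained
- Model B: R² = 0.9872 → 98.72% of variance in salary explained
- 0.9872 > 0.2715 → Model B has the better fit

Strength of effect — compare |β₁|:
- Model A: β₁ = 0.5584 → predicted salary rises 0.5584 thousand dollars per additional year of experience
- Model B: β₁ = 3.2967 → predicted salary rises 3.2967 thousand dollars per additional year of experience
- |0.5584| < |3.2967| → Model B shows the stronger marginal effect

Note: A steeper slope doesn't make a better model if the scatter around the line is large.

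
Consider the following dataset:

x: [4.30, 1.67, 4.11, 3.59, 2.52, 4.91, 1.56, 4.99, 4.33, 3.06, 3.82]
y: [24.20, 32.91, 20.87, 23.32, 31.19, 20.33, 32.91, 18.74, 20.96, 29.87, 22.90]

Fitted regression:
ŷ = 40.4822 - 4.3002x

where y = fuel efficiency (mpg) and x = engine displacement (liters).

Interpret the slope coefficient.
On average, fuel efficiency is about 4.3002 mpg lower for every extra liter of engine displacement.

β₁ = -4.3002 is the change in predicted fuel efficiency (mpg) per additional liter of engine displacement.

Interpretation:
- Engine displacement up by 1 liter → predicted fuel efficiency decreases by 4.3002 mpg
- The effect is assumed constant over the observed range of x (linearity)

(β₀ = 40.4822 is the fitted value at x = 0 and is not part of the slope interpretation.)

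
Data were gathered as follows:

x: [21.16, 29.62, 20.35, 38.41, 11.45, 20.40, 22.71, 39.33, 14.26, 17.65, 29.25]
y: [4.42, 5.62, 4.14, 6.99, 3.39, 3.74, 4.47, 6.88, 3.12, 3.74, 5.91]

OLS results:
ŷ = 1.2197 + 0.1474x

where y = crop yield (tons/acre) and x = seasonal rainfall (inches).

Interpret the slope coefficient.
For each additional inch of rainfall, predicted crop yield increases by approximately 0.1474 tons/acre.

The slope β₁ = 0.1474 gives the rate at which the fitted crop yield changes with rainfall.

Interpretation:
- Rainfall up by 1 inch → predicted crop yield increases by 0.1474 tons/acre
- The effect is assumed constant over the observed range of x (linearity)
- The slope describes association in these data, not necessarily a causal effect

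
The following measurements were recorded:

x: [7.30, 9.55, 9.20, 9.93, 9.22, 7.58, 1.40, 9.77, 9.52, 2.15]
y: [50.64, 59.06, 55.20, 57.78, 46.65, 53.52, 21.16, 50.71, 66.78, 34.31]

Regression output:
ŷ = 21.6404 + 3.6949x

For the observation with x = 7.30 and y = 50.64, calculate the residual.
Residual = 2.0268

The residual is the difference between the actual value and the predicted value:

Residual = y - ŷ

Step 1: Calculate predicted value
ŷ = 21.6404 + 3.6949 × 7.30
ŷ = 48.6132

Step 2: Calculate residual
Residual = 50.64 - 48.6132
Residual = 2.0268

Interpretation: the model underestimates the actual value by 2.0268 at this point (positive residual → observation lies above the fitted line).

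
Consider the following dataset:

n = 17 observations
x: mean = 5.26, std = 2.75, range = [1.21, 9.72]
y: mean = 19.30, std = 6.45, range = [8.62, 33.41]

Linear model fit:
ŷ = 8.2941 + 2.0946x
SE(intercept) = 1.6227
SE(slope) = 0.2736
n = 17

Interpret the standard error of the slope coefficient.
SE(β̂₁) = 0.2736 is the estimated standard deviation of the slope estimate across repeated samples; relative to β̂₁ = 2.0946 that is 13.1%, a precise estimate.

SE(β̂₁) = 0.2736 says: if we drew many samples of n = 17 from the same population and refit each time, the fitted slopes would scatter with a standard deviation of roughly 0.2736 around the true β₁.

Relative precision:
- SE / |β̂₁| = 0.2736 / 2.0946 = 13.1%
- Rule of thumb (under 20%: precise; 20% to under 50%: moderately precise; 50% or more: imprecise) → precise

Rough 95% range (±2 SE): 2.0946 ± 0.5472 → (1.5474, 2.6418).

What drives SE(β̂₁): more residual scatter → larger SE.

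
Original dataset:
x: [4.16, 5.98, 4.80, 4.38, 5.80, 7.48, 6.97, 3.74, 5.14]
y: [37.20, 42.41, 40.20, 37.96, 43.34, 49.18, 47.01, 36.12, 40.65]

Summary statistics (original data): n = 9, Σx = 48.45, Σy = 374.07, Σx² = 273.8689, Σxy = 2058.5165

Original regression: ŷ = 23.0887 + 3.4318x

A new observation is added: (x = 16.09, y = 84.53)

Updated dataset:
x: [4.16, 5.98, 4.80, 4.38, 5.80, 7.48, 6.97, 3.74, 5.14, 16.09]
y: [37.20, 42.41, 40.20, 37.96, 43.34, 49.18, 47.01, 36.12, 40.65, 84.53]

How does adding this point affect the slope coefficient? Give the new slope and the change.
The slope changes from 3.4318 to 3.9478 (change of +0.5160, or +15.0%).

The new point has HIGH LEVERAGE: x = 16.09 is far from the original mean x̄ = 48.45/9 ≈ 5.38 (original range [3.74, 7.48]).

Step 1: Update the sums with the new point (n goes from 9 to 10)
Σx  = 48.45 + 16.09 = 64.54
Σy  = 374.07 + 84.53 = 458.60
Σx² = 273.8689 + 16.09² = 273.8689 + 258.8881 = 532.7570
Σxy = 2058.5165 + 16.09×84.53 = 2058.5165 + 1360.0877 = 3418.6042

Step 2: Recompute the slope with b₁ = (nΣxy − ΣxΣy) / (nΣx² − (Σx)²)
Numerator   = 10×3418.6042 − 64.54×458.60 = 34186.0420 − 29598.0440 = 4587.9980
Denominator = 10×532.7570 − 64.54² = 5327.5700 − 4165.4116 = 1162.1584
b₁(new) = 4587.9980 / 1162.1584 = 3.9478

(Same formula on the original sums: (9×2058.5165 − 48.45×374.07) / (9×273.8689 − 48.45²) = 402.9570 / 117.4176 = 3.4318, matching the given fit.)

Step 3: Change in slope
Δβ₁ = 3.9478 − 3.4318 = +0.5160
Relative change = +0.5160 / 3.4318 × 100% = +15.0%
→ the slope increases when the point is added.

A high-leverage point only changes the slope if it is off the original line; here y = 84.53 is above the original trend, so the slope increases.
In practice: check such a point for data-entry or measurement error.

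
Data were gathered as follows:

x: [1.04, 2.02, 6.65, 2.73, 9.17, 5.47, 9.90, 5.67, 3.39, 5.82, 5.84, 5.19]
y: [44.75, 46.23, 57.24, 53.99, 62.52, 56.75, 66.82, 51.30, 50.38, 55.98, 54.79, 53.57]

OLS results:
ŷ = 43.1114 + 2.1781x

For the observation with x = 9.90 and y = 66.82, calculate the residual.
Residual = 2.1454

The residual is the difference between the actual value and the predicted value:

Residual = y - ŷ

Step 1: Calculate predicted value
ŷ = 43.1114 + 2.1781 × 9.90
ŷ = 64.6746

Step 2: Calculate residual
Residual = 66.82 - 64.6746
Residual = 2.1454

The residual is positive, so the observed y = 66.82 sits above the regression line (the line underestimates it by 2.1454).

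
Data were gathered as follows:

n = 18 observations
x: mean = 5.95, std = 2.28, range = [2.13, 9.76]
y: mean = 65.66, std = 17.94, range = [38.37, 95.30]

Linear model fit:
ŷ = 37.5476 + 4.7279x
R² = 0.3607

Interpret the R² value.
The model explains 36.07% of the variance in y (R² = 0.3607), leaving 63.93% unexplained; the fit is moderate.

R² (coefficient of determination) measures the proportion of variance in y explained by the regression model.

Here R² = 0.3607:
- Explained: 36.07% of the variation in y
- Unexplained (residual): 100% − 36.07% = 63.93%
- Rule of thumb (below 0.3 weak; 0.3 to below 0.7 moderate; 0.7 and above strong) → moderate

Equivalently, for simple linear regression R² = r², so |r| = √0.3607 ≈ 0.6006.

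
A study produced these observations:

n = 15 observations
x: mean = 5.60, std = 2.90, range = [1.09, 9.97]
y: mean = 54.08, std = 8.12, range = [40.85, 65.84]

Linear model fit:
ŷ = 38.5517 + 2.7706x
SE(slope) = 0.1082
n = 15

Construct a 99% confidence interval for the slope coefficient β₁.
The 99% CI for β₁ is (2.4447, 3.0965)

Confidence interval for the slope:

The 99% CI for β₁ is: β̂₁ ± t*(α/2, n-2) × SE(β̂₁)

Step 1: Find critical t-value
- Confidence level = 0.99
- Degrees of freedom = n - 2 = 15 - 2 = 13
- t*(α/2, 13) = 3.0123

Step 2: Calculate margin of error
Margin = 3.0123 × 0.1082 = 0.3259

Step 3: Construct interval
CI = 2.7706 ± 0.3259
CI = (2.4447, 3.0965)

Interpretation: each one-unit increase in x is associated with a change in mean y of between 2.4447 and 3.0965, with 99% confidence.
The interval does not include 0, suggesting a significant linear relationship.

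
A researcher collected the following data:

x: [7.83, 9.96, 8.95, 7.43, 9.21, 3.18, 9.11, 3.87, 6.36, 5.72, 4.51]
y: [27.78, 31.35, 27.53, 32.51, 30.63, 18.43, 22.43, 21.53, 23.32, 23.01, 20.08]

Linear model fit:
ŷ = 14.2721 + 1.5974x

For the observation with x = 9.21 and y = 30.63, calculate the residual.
Residual = 1.6458

The residual is the difference between the actual value and the predicted value:

Residual = y - ŷ

Step 1: Calculate predicted value
ŷ = 14.2721 + 1.5974 × 9.21
ŷ = 28.9842

Step 2: Calculate residual
Residual = 30.63 - 28.9842
Residual = 1.6458

Sign check: y > ŷ, so the point is above the line and the fit underestimates here.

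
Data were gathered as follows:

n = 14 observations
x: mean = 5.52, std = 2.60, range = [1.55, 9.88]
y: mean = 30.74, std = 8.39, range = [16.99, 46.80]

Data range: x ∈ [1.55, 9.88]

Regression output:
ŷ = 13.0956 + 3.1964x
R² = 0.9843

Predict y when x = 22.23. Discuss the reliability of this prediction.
The equation gives ŷ = 84.1516; however x = 22.23 is 12.35 units above the observed range, so this extrapolated value should not be trusted.

Prediction calculation:
ŷ = 13.0956 + 3.1964 × 22.23
ŷ = 84.1516

Reliability:
- Data range: x ∈ [1.55, 9.88]
- Prediction point: x = 22.23 is 12.35 units above the observed range → this is EXTRAPOLATION, not interpolation

Why that matters here:
- R² describes fit only over the sampled x values; it says nothing about behaviour beyond them
- There are no observations near this x to validate the fitted line there

The R² = 0.9843 only validates the fit within [1.55, 9.88]; treat ŷ = 84.1516 with caution.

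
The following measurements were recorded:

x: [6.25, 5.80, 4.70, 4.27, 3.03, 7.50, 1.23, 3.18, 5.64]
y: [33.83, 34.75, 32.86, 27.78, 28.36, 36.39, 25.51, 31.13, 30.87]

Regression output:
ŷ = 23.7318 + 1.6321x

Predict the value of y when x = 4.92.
ŷ = 31.7617

x = 4.92 lies inside the observed range [1.23, 7.50], so the fitted equation applies directly:

ŷ = 23.7318 + 1.6321 × 4.92
ŷ = 23.7318 + 8.0299
ŷ = 31.7617

This is the fitted mean response at that x — an individual observation would come with a wider prediction interval.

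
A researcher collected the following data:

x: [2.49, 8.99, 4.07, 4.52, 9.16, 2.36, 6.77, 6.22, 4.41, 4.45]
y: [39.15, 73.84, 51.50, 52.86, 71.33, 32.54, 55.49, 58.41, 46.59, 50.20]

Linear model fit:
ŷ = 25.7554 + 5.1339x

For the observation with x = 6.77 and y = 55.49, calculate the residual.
Residual = -5.0219

The residual is the difference between the actual value and the predicted value:

Residual = y - ŷ

Step 1: Calculate predicted value
ŷ = 25.7554 + 5.1339 × 6.77
ŷ = 60.5119

Step 2: Calculate residual
Residual = 55.49 - 60.5119
Residual = -5.0219

Sign check: y < ŷ, so the point is below the line and the fit overestimates here.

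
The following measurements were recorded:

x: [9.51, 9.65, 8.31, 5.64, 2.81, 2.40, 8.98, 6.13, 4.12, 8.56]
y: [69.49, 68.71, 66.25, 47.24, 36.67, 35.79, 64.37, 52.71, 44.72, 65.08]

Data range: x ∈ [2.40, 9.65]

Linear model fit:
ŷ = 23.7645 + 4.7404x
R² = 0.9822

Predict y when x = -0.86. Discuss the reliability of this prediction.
ŷ = 19.6878 (extrapolation — x = -0.86 lies outside [2.40, 9.65], so reliability is low).

Prediction calculation:
ŷ = 23.7645 + 4.7404 × (-0.86)
ŷ = 19.6878

Reliability:
- Data range: x ∈ [2.40, 9.65]
- Prediction point: x = -0.86 is 3.26 units below the observed range → this is EXTRAPOLATION, not interpolation

Why that matters here:
- R² describes fit only over the sampled x values; it says nothing about behaviour beyond them
- The standard error of prediction grows with (x − x̄)², and x = -0.86 is far from x̄ = 6.61
- Real relationships often flatten, saturate, or turn nonlinear at extremes

A defensible statement: 'if the linear trend continued to x = -0.86, y would be about 19.6878' — the premise is untested.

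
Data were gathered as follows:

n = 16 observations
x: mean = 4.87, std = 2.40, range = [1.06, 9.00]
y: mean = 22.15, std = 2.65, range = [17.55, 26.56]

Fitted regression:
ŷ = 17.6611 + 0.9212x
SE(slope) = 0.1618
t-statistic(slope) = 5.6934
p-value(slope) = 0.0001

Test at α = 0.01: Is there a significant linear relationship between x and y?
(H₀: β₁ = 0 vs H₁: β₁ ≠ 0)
p-value = 0.0001 < α = 0.01, so we reject H₀. The relationship is significant.

Hypothesis test for the slope coefficient:

H₀: β₁ = 0 (no linear relationship)
H₁: β₁ ≠ 0 (linear relationship exists)

Test statistic: t = β̂₁ / SE(β̂₁) = 0.9212 / 0.1618 = 5.6934

The p-value (0.0001) is the probability, under H₀, of a t-statistic at least as extreme as |t| = 5.6934 (two-sided, df = n − 2 = 14).

Decision rule: reject H₀ if p-value < α.
p-value = 0.0001 < α = 0.01 → reject H₀.

Conclusion: the linear association between x and y is significant at the 1% level.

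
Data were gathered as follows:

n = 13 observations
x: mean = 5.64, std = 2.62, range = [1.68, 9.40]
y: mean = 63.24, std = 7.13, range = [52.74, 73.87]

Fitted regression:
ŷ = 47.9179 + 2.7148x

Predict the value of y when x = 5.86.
ŷ = 63.8266

x = 5.86 lies inside the observed range [1.68, 9.40], so the fitted equation applies directly:

ŷ = 47.9179 + 2.7148 × 5.86
ŷ = 47.9179 + 15.9087
ŷ = 63.8266

This is the fitted mean response at that x — an individual observation would come with a wider prediction interval.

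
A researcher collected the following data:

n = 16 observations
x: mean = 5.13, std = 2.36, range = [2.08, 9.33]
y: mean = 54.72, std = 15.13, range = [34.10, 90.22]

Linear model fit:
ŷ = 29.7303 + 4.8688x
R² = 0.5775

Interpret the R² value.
About 57.75% of the variability in y is accounted for by the regression on x (R² = 0.5775) — a moderate linear fit.

The coefficient of determination R² is the fraction of the total variation in y that the fitted line accounts for.

Here R² = 0.5775:
- Explained: 57.75% of the variation in y
- Unexplained (residual): 100% − 57.75% = 42.25%
- Rule of thumb (below 0.3 weak; 0.3 to below 0.7 moderate; 0.7 and above strong) → moderate

Calculation: R² = 1 − (SS_res / SS_tot), where SS_res is the sum of squared residuals and SS_tot the total sum of squares.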